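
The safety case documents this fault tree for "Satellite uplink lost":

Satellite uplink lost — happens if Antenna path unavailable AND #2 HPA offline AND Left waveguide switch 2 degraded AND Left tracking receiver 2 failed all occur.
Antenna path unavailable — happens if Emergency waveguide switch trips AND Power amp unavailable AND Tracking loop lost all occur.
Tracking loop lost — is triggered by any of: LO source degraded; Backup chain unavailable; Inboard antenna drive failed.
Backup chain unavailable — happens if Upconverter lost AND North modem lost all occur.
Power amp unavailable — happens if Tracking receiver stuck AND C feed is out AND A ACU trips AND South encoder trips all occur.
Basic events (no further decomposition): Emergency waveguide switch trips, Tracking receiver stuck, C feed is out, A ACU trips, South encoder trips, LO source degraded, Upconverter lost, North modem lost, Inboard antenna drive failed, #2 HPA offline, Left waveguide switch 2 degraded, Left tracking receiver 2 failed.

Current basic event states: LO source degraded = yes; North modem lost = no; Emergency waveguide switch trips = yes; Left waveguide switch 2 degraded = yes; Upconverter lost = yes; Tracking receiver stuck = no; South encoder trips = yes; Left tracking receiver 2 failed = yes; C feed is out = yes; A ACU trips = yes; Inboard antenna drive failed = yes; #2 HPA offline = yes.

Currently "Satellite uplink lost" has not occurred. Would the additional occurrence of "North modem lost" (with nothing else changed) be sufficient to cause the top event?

No

Counterfactual: set "North modem lost" to occurred.
Power amp unavailable [AND]: Tracking receiver stuck=not, C feed is out=occurs, A ACU trips=occurs, South encoder trips=occurs → not all inputs occur → does not occur.
Backup chain unavailable [AND]: Upconverter lost=occurs, North modem lost=occurs → all inputs occur → occurs.
Tracking loop lost [OR]: LO source degraded=occurs, Backup chain unavailable=occurs, Inboard antenna drive failed=occurs → at least one input occurs → occurs.
Antenna path unavailable [AND]: Emergency waveguide switch trips=occurs, Power amp unavailable=not, Tracking loop lost=occurs → not all inputs occur → does not occur.
Satellite uplink lost [AND]: Antenna path unavailable=not, #2 HPA offline=occurs, Left waveguide switch 2 degraded=occurs, Left tracking receiver 2 failed=occurs → not all inputs occur → does not occur.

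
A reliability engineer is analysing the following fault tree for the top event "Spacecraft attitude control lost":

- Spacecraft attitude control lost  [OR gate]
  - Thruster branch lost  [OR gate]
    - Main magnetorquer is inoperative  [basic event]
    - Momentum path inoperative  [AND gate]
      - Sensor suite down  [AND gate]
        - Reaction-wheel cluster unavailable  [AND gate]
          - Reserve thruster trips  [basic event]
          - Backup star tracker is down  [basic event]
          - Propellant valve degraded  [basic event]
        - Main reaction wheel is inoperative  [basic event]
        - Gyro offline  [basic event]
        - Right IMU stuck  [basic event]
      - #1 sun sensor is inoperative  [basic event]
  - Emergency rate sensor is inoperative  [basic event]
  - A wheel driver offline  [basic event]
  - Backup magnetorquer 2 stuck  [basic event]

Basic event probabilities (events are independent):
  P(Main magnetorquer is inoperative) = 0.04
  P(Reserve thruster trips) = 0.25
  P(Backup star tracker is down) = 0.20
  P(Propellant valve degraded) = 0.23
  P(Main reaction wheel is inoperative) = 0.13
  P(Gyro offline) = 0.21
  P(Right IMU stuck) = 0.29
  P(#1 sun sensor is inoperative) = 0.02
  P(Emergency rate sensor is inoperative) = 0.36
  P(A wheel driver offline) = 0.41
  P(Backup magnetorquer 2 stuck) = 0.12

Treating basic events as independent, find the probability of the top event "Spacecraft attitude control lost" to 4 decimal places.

P(Reaction-wheel cluster unavailable) [AND] = 0.25 × 0.20 × 0.23 = 0.011500
P(Sensor suite down) [AND] = 0.011500 × 0.13 × 0.21 × 0.29 = 0.000091
P(Momentum path inoperative) [AND] = 0.000091 × 0.02 = 0.000002
P(Thruster branch lost) [OR] = 1 − (1−0.04) × (1−0.000002) = 0.040002
P(Spacecraft attitude control lost) [OR] = 1 − (1−0.040002) × (1−0.36) × (1−0.41) × (1−0.12) = 0.681004
Rounded to 4 decimal places: P(Spacecraft attitude control lost) ≈ 0.6810.

0.6810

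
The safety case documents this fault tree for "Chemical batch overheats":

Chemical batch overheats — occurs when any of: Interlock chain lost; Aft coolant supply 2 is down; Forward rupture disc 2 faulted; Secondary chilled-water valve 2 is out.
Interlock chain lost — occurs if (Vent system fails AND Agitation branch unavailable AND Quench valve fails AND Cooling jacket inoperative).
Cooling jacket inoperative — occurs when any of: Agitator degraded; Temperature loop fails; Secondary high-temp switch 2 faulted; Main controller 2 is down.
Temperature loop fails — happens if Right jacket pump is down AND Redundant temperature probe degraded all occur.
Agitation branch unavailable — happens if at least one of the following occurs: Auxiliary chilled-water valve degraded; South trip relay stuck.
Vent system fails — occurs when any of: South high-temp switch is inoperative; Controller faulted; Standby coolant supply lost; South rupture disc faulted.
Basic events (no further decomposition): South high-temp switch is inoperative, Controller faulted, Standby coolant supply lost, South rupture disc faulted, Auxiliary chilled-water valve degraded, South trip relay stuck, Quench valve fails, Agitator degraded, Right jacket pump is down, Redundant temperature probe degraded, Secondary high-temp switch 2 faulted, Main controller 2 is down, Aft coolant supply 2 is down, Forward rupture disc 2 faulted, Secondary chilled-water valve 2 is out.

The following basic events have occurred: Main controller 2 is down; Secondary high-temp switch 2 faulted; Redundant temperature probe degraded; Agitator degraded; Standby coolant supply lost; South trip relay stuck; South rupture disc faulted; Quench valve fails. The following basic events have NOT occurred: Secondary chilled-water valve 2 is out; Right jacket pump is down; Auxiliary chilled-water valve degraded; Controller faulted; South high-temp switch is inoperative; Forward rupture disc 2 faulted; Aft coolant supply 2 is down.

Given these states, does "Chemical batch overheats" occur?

Vent system fails [OR]: South high-temp switch is inoperative=not, Controller faulted=not, Standby coolant supply lost=occurs, South rupture disc faulted=occurs → at least one input occurs → occurs.
Agitation branch unavailable [OR]: Auxiliary chilled-water valve degraded=not, South trip relay stuck=occurs → at least one input occurs → occurs.
Temperature loop fails [AND]: Right jacket pump is down=not, Redundant temperature probe degraded=occurs → not all inputs occur → does not occur.
Cooling jacket inoperative [OR]: Agitator degraded=occurs, Temperature loop fails=not, Secondary high-temp switch 2 faulted=occurs, Main controller 2 is down=occurs → at least one input occurs → occurs.
Interlock chain lost [AND]: Vent system fails=occurs, Agitation branch unavailable=occurs, Quench valve fails=occurs, Cooling jacket inoperative=occurs → all inputs occur → occurs.
Chemical batch overheats [OR]: Interlock chain lost=occurs, Aft coolant supply 2 is down=not, Forward rupture disc 2 faulted=not, Secondary chilled-water valve 2 is out=not → at least one input occurs → occurs.

Yes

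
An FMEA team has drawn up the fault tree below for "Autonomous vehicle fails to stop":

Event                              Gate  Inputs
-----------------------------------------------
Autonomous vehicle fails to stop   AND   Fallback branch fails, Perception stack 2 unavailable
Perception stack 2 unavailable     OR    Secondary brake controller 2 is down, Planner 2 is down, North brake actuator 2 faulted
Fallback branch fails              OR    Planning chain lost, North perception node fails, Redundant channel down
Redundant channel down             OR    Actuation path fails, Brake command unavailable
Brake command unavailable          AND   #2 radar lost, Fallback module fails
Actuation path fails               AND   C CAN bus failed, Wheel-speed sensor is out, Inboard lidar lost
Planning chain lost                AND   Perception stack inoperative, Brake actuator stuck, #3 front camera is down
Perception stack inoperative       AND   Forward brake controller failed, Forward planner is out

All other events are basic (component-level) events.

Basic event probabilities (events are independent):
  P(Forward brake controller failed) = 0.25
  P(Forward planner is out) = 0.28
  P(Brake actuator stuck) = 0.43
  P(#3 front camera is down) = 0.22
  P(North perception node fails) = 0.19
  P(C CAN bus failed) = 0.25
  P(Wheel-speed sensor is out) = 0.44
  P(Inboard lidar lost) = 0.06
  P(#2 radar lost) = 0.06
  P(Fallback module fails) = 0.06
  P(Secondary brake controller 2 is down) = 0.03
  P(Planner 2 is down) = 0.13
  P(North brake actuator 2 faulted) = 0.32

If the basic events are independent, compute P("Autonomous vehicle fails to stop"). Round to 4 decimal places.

P(Perception stack inoperative) [AND] = 0.25 × 0.28 = 0.070000
P(Planning chain lost) [AND] = 0.070000 × 0.43 × 0.22 = 0.006622
P(Actuation path fails) [AND] = 0.25 × 0.44 × 0.06 = 0.006600
P(Brake command unavailable) [AND] = 0.06 × 0.06 = 0.003600
P(Redundant channel down) [OR] = 1 − (1−0.006600) × (1−0.003600) = 0.010176
P(Fallback branch fails) [OR] = 1 − (1−0.006622) × (1−0.19) × (1−0.010176) = 0.203552
P(Perception stack 2 unavailable) [OR] = 1 − (1−0.03) × (1−0.13) × (1−0.32) = 0.426148
P(Autonomous vehicle fails to stop) [AND] = 0.203552 × 0.426148 = 0.086743
Rounded to 4 decimal places: P(Autonomous vehicle fails to stop) ≈ 0.0867.

0.0867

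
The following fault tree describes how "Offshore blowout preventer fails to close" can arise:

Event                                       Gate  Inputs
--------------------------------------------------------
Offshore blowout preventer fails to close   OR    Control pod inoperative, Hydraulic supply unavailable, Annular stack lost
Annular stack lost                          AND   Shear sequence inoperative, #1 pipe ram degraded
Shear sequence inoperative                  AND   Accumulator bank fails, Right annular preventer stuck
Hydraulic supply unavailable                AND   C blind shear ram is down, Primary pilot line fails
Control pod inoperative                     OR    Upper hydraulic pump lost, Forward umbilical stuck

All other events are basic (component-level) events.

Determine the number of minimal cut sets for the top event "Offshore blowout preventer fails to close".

4

Control pod inoperative [OR]: union of children's cut sets → 2 cut set(s).
Hydraulic supply unavailable [AND]: one cut set from each child combined → 1 × 1 = 1 cut set(s).
Shear sequence inoperative [AND]: one cut set from each child combined → 1 × 1 = 1 cut set(s).
Annular stack lost [AND]: one cut set from each child combined → 1 × 1 = 1 cut set(s).
Offshore blowout preventer fails to close [OR]: union of children's cut sets → 4 cut set(s).
Minimal cut sets: {Upper hydraulic pump lost}; {Forward umbilical stuck}; {C blind shear ram is down, Primary pilot line fails}; {#1 pipe ram degraded, Accumulator bank fails, Right annular preventer stuck}.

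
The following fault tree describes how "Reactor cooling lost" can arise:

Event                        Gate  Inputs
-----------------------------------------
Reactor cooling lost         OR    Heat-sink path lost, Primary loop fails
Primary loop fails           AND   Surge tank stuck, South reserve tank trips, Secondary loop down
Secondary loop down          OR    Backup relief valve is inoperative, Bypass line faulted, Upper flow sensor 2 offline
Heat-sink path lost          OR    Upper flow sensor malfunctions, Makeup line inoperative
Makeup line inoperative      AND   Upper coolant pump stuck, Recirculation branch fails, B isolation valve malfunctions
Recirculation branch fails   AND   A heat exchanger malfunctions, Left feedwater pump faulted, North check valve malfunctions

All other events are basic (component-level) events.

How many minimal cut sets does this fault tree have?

Recirculation branch fails [AND]: one cut set from each child combined → 1 × 1 × 1 = 1 cut set(s).
Makeup line inoperative [AND]: one cut set from each child combined → 1 × 1 × 1 = 1 cut set(s).
Heat-sink path lost [OR]: union of children's cut sets → 2 cut set(s).
Secondary loop down [OR]: union of children's cut sets → 3 cut set(s).
Primary loop fails [AND]: one cut set from each child combined → 1 × 1 × 3 = 3 cut set(s).
Reactor cooling lost [OR]: union of children's cut sets → 5 cut set(s).
Minimal cut sets: {Upper flow sensor malfunctions}; {A heat exchanger malfunctions, B isolation valve malfunctions, Left feedwater pump faulted, North check valve malfunctions, Upper coolant pump stuck}; {Backup relief valve is inoperative, South reserve tank trips, Surge tank stuck}; {Bypass line faulted, South reserve tank trips, Surge tank stuck}; {South reserve tank trips, Surge tank stuck, Upper flow sensor 2 offline}.

5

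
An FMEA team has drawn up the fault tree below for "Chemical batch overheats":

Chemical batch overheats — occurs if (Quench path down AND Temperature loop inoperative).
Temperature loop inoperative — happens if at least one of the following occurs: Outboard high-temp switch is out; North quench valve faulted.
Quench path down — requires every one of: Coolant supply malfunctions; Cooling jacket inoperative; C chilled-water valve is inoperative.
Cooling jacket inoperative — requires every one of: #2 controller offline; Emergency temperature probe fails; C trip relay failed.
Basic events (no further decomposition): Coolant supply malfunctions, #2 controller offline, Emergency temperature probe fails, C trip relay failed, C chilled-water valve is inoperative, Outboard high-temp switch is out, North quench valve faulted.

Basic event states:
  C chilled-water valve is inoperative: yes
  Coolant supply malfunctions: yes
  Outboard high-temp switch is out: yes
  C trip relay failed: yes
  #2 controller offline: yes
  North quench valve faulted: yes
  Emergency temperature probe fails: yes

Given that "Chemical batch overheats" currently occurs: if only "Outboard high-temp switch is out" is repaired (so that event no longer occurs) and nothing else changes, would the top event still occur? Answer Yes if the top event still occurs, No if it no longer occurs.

Yes

Counterfactual: set "Outboard high-temp switch is out" to not occurred.
Cooling jacket inoperative [AND]: #2 controller offline=occurs, Emergency temperature probe fails=occurs, C trip relay failed=occurs → all inputs occur → occurs.
Quench path down [AND]: Coolant supply malfunctions=occurs, Cooling jacket inoperative=occurs, C chilled-water valve is inoperative=occurs → all inputs occur → occurs.
Temperature loop inoperative [OR]: Outboard high-temp switch is out=not, North quench valve faulted=occurs → at least one input occurs → occurs.
Chemical batch overheats [AND]: Quench path down=occurs, Temperature loop inoperative=occurs → all inputs occur → occurs.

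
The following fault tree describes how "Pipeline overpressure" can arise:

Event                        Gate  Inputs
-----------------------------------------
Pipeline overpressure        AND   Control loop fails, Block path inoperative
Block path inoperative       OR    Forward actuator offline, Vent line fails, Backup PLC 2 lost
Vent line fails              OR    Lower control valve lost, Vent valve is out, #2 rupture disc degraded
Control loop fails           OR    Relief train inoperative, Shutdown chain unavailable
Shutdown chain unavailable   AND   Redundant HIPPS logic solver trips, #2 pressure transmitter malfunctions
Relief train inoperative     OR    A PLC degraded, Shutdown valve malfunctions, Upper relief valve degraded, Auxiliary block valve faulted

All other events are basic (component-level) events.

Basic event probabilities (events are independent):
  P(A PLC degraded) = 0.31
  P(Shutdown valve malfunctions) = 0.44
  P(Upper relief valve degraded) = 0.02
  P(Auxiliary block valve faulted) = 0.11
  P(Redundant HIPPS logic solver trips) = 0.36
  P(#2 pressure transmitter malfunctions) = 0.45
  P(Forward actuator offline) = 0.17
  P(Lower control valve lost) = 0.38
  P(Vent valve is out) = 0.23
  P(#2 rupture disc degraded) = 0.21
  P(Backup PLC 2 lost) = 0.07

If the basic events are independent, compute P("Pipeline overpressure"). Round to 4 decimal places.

0.5087

P(Relief train inoperative) [OR] = 1 − (1−0.31) × (1−0.44) × (1−0.02) × (1−0.11) = 0.662982
P(Shutdown chain unavailable) [AND] = 0.36 × 0.45 = 0.162000
P(Control loop fails) [OR] = 1 − (1−0.662982) × (1−0.162000) = 0.717579
P(Vent line fails) [OR] = 1 − (1−0.38) × (1−0.23) × (1−0.21) = 0.622854
P(Block path inoperative) [OR] = 1 − (1−0.17) × (1−0.622854) × (1−0.07) = 0.708881
P(Pipeline overpressure) [AND] = 0.717579 × 0.708881 = 0.508678
Rounded to 4 decimal places: P(Pipeline overpressure) ≈ 0.5087.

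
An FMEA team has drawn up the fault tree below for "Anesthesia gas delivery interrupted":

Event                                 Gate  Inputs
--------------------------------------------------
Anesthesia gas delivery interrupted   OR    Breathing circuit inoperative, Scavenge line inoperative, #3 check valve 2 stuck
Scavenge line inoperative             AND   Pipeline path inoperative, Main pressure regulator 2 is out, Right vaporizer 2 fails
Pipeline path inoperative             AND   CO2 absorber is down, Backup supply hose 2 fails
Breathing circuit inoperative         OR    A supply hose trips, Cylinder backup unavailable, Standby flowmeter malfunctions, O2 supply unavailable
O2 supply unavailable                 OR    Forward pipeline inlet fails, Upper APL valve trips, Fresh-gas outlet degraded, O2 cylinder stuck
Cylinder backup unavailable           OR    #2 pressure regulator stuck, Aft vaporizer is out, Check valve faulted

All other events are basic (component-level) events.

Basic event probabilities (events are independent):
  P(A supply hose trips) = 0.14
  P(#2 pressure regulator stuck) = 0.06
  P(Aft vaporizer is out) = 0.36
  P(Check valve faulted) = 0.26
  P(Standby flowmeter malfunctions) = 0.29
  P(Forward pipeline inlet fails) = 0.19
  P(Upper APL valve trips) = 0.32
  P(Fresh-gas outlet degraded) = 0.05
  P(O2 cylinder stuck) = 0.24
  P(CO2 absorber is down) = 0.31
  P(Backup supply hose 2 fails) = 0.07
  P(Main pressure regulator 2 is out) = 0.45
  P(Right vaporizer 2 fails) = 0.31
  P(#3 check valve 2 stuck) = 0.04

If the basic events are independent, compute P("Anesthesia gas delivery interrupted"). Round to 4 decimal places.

P(Cylinder backup unavailable) [OR] = 1 − (1−0.06) × (1−0.36) × (1−0.26) = 0.554816
P(O2 supply unavailable) [OR] = 1 − (1−0.19) × (1−0.32) × (1−0.05) × (1−0.24) = 0.602322
P(Breathing circuit inoperative) [OR] = 1 − (1−0.14) × (1−0.554816) × (1−0.29) × (1−0.602322) = 0.891899
P(Pipeline path inoperative) [AND] = 0.31 × 0.07 = 0.021700
P(Scavenge line inoperative) [AND] = 0.021700 × 0.45 × 0.31 = 0.003027
P(Anesthesia gas delivery interrupted) [OR] = 1 − (1−0.891899) × (1−0.003027) × (1−0.04) = 0.896537
Rounded to 4 decimal places: P(Anesthesia gas delivery interrupted) ≈ 0.8965.

0.8965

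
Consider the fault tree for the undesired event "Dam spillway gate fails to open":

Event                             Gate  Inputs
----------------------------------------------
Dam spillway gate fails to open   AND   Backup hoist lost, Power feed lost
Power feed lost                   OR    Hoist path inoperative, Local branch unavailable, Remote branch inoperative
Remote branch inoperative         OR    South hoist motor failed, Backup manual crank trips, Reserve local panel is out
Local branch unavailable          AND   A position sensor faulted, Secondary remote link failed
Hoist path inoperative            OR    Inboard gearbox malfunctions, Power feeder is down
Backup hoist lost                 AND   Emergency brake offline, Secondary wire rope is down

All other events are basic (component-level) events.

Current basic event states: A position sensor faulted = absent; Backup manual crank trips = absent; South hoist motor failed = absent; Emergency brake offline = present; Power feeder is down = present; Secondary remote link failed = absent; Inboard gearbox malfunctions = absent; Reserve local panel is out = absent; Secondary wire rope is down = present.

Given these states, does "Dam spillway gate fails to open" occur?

Yes

Backup hoist lost [AND]: Emergency brake offline=occurs, Secondary wire rope is down=occurs → all inputs occur → occurs.
Hoist path inoperative [OR]: Inboard gearbox malfunctions=not, Power feeder is down=occurs → at least one input occurs → occurs.
Local branch unavailable [AND]: A position sensor faulted=not, Secondary remote link failed=not → not all inputs occur → does not occur.
Remote branch inoperative [OR]: South hoist motor failed=not, Backup manual crank trips=not, Reserve local panel is out=not → no input occurs → does not occur.
Power feed lost [OR]: Hoist path inoperative=occurs, Local branch unavailable=not, Remote branch inoperative=not → at least one input occurs → occurs.
Dam spillway gate fails to open [AND]: Backup hoist lost=occurs, Power feed lost=occurs → all inputs occur → occurs.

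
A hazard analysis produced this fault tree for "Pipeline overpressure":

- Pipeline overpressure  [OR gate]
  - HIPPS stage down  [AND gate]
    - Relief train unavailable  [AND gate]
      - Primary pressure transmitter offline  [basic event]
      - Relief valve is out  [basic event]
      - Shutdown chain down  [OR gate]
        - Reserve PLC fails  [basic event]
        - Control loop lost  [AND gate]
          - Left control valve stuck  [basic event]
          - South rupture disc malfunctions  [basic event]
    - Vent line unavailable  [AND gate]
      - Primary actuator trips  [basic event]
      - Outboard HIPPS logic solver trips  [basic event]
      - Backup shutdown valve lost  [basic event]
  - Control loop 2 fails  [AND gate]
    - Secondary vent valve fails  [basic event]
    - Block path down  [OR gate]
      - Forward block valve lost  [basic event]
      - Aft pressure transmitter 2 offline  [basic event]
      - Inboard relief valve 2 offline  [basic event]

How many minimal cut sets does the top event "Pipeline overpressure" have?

5

Control loop lost [AND]: one cut set from each child combined → 1 × 1 = 1 cut set(s).
Shutdown chain down [OR]: union of children's cut sets → 2 cut set(s).
Relief train unavailable [AND]: one cut set from each child combined → 1 × 1 × 2 = 2 cut set(s).
Vent line unavailable [AND]: one cut set from each child combined → 1 × 1 × 1 = 1 cut set(s).
HIPPS stage down [AND]: one cut set from each child combined → 2 × 1 = 2 cut set(s).
Block path down [OR]: union of children's cut sets → 3 cut set(s).
Control loop 2 fails [AND]: one cut set from each child combined → 1 × 3 = 3 cut set(s).
Pipeline overpressure [OR]: union of children's cut sets → 5 cut set(s).
Minimal cut sets: {Backup shutdown valve lost, Outboard HIPPS logic solver trips, Primary actuator trips, Primary pressure transmitter offline, Relief valve is out, Reserve PLC fails}; {Backup shutdown valve lost, Left control valve stuck, Outboard HIPPS logic solver trips, Primary actuator trips, Primary pressure transmitter offline, Relief valve is out, South rupture disc malfunctions}; {Forward block valve lost, Secondary vent valve fails}; {Aft pressure transmitter 2 offline, Secondary vent valve fails}; {Inboard relief valve 2 offline, Secondary vent valve fails}.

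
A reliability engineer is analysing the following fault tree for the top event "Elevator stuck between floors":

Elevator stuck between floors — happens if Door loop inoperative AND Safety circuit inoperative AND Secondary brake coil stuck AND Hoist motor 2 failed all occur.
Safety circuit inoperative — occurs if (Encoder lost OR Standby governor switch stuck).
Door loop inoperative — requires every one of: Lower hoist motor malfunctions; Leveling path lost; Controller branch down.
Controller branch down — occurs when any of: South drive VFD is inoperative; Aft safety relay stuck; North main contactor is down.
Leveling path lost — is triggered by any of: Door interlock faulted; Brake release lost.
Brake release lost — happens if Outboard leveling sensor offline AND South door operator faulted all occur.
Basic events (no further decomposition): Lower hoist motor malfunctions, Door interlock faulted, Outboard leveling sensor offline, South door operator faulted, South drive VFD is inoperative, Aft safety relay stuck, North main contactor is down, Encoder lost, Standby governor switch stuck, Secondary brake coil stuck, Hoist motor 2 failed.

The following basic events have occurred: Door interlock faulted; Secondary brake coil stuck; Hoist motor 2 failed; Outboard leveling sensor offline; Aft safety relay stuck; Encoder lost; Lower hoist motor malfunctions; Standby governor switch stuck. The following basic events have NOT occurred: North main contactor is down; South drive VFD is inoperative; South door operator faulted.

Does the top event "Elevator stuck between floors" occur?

Brake release lost [AND]: Outboard leveling sensor offline=occurs, South door operator faulted=not → not all inputs occur → does not occur.
Leveling path lost [OR]: Door interlock faulted=occurs, Brake release lost=not → at least one input occurs → occurs.
Controller branch down [OR]: South drive VFD is inoperative=not, Aft safety relay stuck=occurs, North main contactor is down=not → at least one input occurs → occurs.
Door loop inoperative [AND]: Lower hoist motor malfunctions=occurs, Leveling path lost=occurs, Controller branch down=occurs → all inputs occur → occurs.
Safety circuit inoperative [OR]: Encoder lost=occurs, Standby governor switch stuck=occurs → at least one input occurs → occurs.
Elevator stuck between floors [AND]: Door loop inoperative=occurs, Safety circuit inoperative=occurs, Secondary brake coil stuck=occurs, Hoist motor 2 failed=occurs → all inputs occur → occurs.

Yes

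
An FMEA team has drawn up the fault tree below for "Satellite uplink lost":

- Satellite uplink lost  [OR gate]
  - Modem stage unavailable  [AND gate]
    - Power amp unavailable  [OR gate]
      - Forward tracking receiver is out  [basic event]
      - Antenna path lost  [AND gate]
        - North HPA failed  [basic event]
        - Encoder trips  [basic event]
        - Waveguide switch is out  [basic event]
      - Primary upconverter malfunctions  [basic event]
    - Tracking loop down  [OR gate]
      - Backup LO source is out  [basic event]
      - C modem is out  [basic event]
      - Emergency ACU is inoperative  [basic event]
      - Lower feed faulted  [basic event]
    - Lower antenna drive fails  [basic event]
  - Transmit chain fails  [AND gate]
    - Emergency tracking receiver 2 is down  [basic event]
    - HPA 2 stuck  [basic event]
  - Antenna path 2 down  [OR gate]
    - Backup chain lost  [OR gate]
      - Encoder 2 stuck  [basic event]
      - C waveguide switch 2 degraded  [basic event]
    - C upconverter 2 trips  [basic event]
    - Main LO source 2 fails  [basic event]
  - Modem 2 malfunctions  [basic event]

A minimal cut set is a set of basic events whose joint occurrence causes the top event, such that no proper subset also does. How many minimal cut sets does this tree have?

Antenna path lost [AND]: one cut set from each child combined → 1 × 1 × 1 = 1 cut set(s).
Power amp unavailable [OR]: union of children's cut sets → 3 cut set(s).
Tracking loop down [OR]: union of children's cut sets → 4 cut set(s).
Modem stage unavailable [AND]: one cut set from each child combined → 3 × 4 × 1 = 12 cut set(s).
Transmit chain fails [AND]: one cut set from each child combined → 1 × 1 = 1 cut set(s).
Backup chain lost [OR]: union of children's cut sets → 2 cut set(s).
Antenna path 2 down [OR]: union of children's cut sets → 4 cut set(s).
Satellite uplink lost [OR]: union of children's cut sets → 18 cut set(s).

18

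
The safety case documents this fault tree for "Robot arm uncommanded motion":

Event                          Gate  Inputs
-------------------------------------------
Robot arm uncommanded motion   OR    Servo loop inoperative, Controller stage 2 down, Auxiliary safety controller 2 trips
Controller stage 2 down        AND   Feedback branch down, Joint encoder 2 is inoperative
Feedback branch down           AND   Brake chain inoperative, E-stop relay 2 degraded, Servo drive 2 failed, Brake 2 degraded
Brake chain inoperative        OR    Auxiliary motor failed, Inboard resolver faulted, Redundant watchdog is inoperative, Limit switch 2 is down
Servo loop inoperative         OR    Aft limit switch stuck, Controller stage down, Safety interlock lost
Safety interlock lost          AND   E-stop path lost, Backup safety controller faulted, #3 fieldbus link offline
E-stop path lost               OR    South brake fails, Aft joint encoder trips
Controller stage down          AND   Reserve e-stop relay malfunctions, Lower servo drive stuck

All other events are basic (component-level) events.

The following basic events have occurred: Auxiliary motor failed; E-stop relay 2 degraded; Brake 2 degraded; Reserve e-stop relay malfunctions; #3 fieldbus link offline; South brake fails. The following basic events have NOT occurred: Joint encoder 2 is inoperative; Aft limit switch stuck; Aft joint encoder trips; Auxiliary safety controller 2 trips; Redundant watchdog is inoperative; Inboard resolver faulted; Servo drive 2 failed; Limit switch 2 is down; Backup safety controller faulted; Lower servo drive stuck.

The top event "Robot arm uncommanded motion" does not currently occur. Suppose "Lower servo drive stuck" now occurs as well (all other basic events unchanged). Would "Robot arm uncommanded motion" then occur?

Counterfactual: set "Lower servo drive stuck" to occurred.
Controller stage down [AND]: Reserve e-stop relay malfunctions=occurs, Lower servo drive stuck=occurs → all inputs occur → occurs.
E-stop path lost [OR]: South brake fails=occurs, Aft joint encoder trips=not → at least one input occurs → occurs.
Safety interlock lost [AND]: E-stop path lost=occurs, Backup safety controller faulted=not, #3 fieldbus link offline=occurs → not all inputs occur → does not occur.
Servo loop inoperative [OR]: Aft limit switch stuck=not, Controller stage down=occurs, Safety interlock lost=not → at least one input occurs → occurs.
Brake chain inoperative [OR]: Auxiliary motor failed=occurs, Inboard resolver faulted=not, Redundant watchdog is inoperative=not, Limit switch 2 is down=not → at least one input occurs → occurs.
Feedback branch down [AND]: Brake chain inoperative=occurs, E-stop relay 2 degraded=occurs, Servo drive 2 failed=not, Brake 2 degraded=occurs → not all inputs occur → does not occur.
Controller stage 2 down [AND]: Feedback branch down=not, Joint encoder 2 is inoperative=not → not all inputs occur → does not occur.
Robot arm uncommanded motion [OR]: Servo loop inoperative=occurs, Controller stage 2 down=not, Auxiliary safety controller 2 trips=not → at least one input occurs → occurs.

Yes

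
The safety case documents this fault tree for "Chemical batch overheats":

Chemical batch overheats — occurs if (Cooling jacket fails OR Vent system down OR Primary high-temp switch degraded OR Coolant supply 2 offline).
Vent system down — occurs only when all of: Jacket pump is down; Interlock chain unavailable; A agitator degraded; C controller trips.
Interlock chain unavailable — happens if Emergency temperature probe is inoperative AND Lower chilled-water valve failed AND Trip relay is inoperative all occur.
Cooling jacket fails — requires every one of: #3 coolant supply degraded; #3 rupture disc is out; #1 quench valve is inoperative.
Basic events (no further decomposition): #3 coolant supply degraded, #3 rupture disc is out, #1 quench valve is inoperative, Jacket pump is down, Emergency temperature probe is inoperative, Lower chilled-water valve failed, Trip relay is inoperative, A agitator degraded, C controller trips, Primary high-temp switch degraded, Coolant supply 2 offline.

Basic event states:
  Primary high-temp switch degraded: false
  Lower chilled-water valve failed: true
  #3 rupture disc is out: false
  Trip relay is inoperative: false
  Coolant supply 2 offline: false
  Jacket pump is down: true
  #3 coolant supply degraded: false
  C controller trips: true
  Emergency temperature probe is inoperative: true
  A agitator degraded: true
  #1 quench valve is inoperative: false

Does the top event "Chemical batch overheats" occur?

No

Cooling jacket fails [AND]: #3 coolant supply degraded=not, #3 rupture disc is out=not, #1 quench valve is inoperative=not → not all inputs occur → does not occur.
Interlock chain unavailable [AND]: Emergency temperature probe is inoperative=occurs, Lower chilled-water valve failed=occurs, Trip relay is inoperative=not → not all inputs occur → does not occur.
Vent system down [AND]: Jacket pump is down=occurs, Interlock chain unavailable=not, A agitator degraded=occurs, C controller trips=occurs → not all inputs occur → does not occur.
Chemical batch overheats [OR]: Cooling jacket fails=not, Vent system down=not, Primary high-temp switch degraded=not, Coolant supply 2 offline=not → no input occurs → does not occur.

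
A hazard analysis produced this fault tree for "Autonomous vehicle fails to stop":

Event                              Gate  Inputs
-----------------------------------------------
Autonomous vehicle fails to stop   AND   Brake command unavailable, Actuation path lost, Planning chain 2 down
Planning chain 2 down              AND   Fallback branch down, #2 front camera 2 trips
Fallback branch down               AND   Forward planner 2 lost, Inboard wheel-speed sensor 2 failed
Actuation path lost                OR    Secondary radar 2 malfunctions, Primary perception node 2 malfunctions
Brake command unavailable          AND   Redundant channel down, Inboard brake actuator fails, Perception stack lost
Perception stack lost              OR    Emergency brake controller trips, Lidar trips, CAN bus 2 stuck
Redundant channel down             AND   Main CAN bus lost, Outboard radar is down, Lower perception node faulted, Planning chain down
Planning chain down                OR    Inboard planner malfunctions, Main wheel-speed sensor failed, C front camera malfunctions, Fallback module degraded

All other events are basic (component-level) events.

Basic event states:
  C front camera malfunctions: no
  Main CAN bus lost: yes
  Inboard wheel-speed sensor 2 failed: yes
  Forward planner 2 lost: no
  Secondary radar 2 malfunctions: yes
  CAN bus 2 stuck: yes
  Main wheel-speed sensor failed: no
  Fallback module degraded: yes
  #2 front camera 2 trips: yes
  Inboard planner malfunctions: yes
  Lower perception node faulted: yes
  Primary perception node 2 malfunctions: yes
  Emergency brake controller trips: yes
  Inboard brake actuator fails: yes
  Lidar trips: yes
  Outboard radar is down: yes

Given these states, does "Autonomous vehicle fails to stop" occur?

No

Planning chain down [OR]: Inboard planner malfunctions=occurs, Main wheel-speed sensor failed=not, C front camera malfunctions=not, Fallback module degraded=occurs → at least one input occurs → occurs.
Redundant channel down [AND]: Main CAN bus lost=occurs, Outboard radar is down=occurs, Lower perception node faulted=occurs, Planning chain down=occurs → all inputs occur → occurs.
Perception stack lost [OR]: Emergency brake controller trips=occurs, Lidar trips=occurs, CAN bus 2 stuck=occurs → at least one input occurs → occurs.
Brake command unavailable [AND]: Redundant channel down=occurs, Inboard brake actuator fails=occurs, Perception stack lost=occurs → all inputs occur → occurs.
Actuation path lost [OR]: Secondary radar 2 malfunctions=occurs, Primary perception node 2 malfunctions=occurs → at least one input occurs → occurs.
Fallback branch down [AND]: Forward planner 2 lost=not, Inboard wheel-speed sensor 2 failed=occurs → not all inputs occur → does not occur.
Planning chain 2 down [AND]: Fallback branch down=not, #2 front camera 2 trips=occurs → not all inputs occur → does not occur.
Autonomous vehicle fails to stop [AND]: Brake command unavailable=occurs, Actuation path lost=occurs, Planning chain 2 down=not → not all inputs occur → does not occur.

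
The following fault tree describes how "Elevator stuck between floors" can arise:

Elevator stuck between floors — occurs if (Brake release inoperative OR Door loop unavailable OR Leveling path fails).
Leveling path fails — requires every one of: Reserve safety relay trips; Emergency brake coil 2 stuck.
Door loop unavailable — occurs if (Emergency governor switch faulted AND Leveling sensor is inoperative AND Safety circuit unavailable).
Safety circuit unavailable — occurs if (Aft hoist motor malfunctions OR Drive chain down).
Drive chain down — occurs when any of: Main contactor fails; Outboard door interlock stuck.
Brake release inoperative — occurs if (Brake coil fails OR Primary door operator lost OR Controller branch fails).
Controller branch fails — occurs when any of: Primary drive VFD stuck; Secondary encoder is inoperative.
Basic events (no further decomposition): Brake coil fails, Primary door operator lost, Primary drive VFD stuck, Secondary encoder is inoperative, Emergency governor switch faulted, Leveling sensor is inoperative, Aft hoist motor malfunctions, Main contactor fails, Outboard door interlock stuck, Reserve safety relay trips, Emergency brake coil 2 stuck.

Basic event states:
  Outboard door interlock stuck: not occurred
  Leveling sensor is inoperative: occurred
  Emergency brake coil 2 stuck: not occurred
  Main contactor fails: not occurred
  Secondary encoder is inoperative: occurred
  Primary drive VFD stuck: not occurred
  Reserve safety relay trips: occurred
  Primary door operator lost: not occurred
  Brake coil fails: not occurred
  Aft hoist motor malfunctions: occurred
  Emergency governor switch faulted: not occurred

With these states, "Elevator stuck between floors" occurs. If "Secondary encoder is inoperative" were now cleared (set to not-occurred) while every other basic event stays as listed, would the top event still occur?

Counterfactual: set "Secondary encoder is inoperative" to not occurred.
Controller branch fails [OR]: Primary drive VFD stuck=not, Secondary encoder is inoperative=not → no input occurs → does not occur.
Brake release inoperative [OR]: Brake coil fails=not, Primary door operator lost=not, Controller branch fails=not → no input occurs → does not occur.
Drive chain down [OR]: Main contactor fails=not, Outboard door interlock stuck=not → no input occurs → does not occur.
Safety circuit unavailable [OR]: Aft hoist motor malfunctions=occurs, Drive chain down=not → at least one input occurs → occurs.
Door loop unavailable [AND]: Emergency governor switch faulted=not, Leveling sensor is inoperative=occurs, Safety circuit unavailable=occurs → not all inputs occur → does not occur.
Leveling path fails [AND]: Reserve safety relay trips=occurs, Emergency brake coil 2 stuck=not → not all inputs occur → does not occur.
Elevator stuck between floors [OR]: Brake release inoperative=not, Door loop unavailable=not, Leveling path fails=not → no input occurs → does not occur.

No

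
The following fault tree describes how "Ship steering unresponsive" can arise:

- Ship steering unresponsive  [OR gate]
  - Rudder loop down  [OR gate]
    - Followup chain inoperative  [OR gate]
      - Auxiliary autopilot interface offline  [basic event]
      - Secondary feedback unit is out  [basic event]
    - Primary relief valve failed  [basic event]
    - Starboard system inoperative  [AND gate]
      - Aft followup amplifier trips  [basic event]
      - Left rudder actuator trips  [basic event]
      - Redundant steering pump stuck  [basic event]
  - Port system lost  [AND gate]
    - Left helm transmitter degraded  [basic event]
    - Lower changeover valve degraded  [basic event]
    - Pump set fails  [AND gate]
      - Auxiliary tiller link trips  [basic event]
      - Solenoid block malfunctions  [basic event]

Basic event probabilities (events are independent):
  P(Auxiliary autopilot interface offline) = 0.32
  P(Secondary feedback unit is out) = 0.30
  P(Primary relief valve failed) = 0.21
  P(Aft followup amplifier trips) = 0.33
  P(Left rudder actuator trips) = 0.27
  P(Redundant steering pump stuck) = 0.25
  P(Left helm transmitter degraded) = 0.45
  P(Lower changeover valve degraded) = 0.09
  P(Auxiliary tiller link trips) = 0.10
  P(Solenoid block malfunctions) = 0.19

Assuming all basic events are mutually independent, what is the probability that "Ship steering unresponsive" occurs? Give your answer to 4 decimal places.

P(Followup chain inoperative) [OR] = 1 − (1−0.32) × (1−0.30) = 0.524000
P(Starboard system inoperative) [AND] = 0.33 × 0.27 × 0.25 = 0.022275
P(Rudder loop down) [OR] = 1 − (1−0.524000) × (1−0.21) × (1−0.022275) = 0.632336
P(Pump set fails) [AND] = 0.10 × 0.19 = 0.019000
P(Port system lost) [AND] = 0.45 × 0.09 × 0.019000 = 0.000770
P(Ship steering unresponsive) [OR] = 1 − (1−0.632336) × (1−0.000770) = 0.632619
Rounded to 4 decimal places: P(Ship steering unresponsive) ≈ 0.6326.

0.6326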